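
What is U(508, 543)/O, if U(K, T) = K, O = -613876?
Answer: -127/153469 ≈ -0.00082753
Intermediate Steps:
U(508, 543)/O = 508/(-613876) = 508*(-1/613876) = -127/153469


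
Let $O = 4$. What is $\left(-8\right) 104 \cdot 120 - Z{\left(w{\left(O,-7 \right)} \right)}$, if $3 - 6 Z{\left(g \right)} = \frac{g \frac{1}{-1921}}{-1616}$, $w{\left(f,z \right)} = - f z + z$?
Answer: $- \frac{619876916809}{6208672} \approx -99841.0$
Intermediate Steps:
$w{\left(f,z \right)} = z - f z$ ($w{\left(f,z \right)} = - f z + z = z - f z$)
$Z{\left(g \right)} = \frac{1}{2} - \frac{g}{18626016}$ ($Z{\left(g \right)} = \frac{1}{2} - \frac{\frac{g}{-1921} \frac{1}{-1616}}{6} = \frac{1}{2} - \frac{g \left(- \frac{1}{1921}\right) \left(- \frac{1}{1616}\right)}{6} = \frac{1}{2} - \frac{- \frac{g}{1921} \left(- \frac{1}{1616}\right)}{6} = \frac{1}{2} - \frac{\frac{1}{3104336} g}{6} = \frac{1}{2} - \frac{g}{18626016}$)
$\left(-8\right) 104 \cdot 120 - Z{\left(w{\left(O,-7 \right)} \right)} = \left(-8\right) 104 \cdot 120 - \left(\frac{1}{2} - \frac{\left(-7\right) \left(1 - 4\right)}{18626016}\right) = \left(-832\right) 120 - \left(\frac{1}{2} - \frac{\left(-7\right) \left(1 - 4\right)}{18626016}\right) = -99840 - \left(\frac{1}{2} - \frac{\left(-7\right) \left(-3\right)}{18626016}\right) = -99840 - \left(\frac{1}{2} - \frac{7}{6208672}\right) = -99840 - \frac{3104329}{6208672} = - \frac{619876916809}{6208672}$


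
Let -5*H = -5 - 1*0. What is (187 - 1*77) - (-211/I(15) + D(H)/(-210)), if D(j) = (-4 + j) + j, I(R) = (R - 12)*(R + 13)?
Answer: 47251/420 ≈ 112.50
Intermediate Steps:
H = 1 (H = -(-5 - 1*0)/5 = -(-5 + 0)/5 = -⅕*(-5) = 1)
I(R) = (-12 + R)*(13 + R)
D(j) = -4 + 2*j
(187 - 1*77) - (-211/I(15) + D(H)/(-210)) = (187 - 1*77) - (-211/(-156 + 15 + 15²) + (-4 + 2*1)/(-210)) = (187 - 77) - (-211/(-156 + 15 + 225) + (-4 + 2)*(-1/210)) = 110 - (-211/84 - 2*(-1/210)) = 110 - (-211*1/84 + 1/105) = 110 - (-211/84 + 1/105) = 110 - 1*(-1051/420) = 110 + 1051/420 = 47251/420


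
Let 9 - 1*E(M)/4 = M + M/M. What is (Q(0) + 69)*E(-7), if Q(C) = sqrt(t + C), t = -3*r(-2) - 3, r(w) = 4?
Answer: 4140 + 60*I*sqrt(15) ≈ 4140.0 + 232.38*I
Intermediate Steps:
t = -15 (t = -3*4 - 3 = -12 - 3 = -15)
Q(C) = sqrt(-15 + C)
E(M) = 32 - 4*M (E(M) = 36 - 4*(M + M/M) = 36 - 4*(M + 1) = 36 - 4*(1 + M) = 36 + (-4 - 4*M) = 32 - 4*M)
(Q(0) + 69)*E(-7) = (sqrt(-15 + 0) + 69)*(32 - 4*(-7)) = (sqrt(-15) + 69)*(32 + 28) = (I*sqrt(15) + 69)*60 = (69 + I*sqrt(15))*60 = 4140 + 60*I*sqrt(15)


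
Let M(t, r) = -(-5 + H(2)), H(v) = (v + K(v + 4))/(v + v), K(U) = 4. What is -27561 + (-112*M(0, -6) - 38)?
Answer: -27991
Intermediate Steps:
H(v) = (4 + v)/(2*v) (H(v) = (v + 4)/(v + v) = (4 + v)/((2*v)) = (4 + v)*(1/(2*v)) = (4 + v)/(2*v))
M(t, r) = 7/2 (M(t, r) = -(-5 + (1/2)*(4 + 2)/2) = -(-5 + (1/2)*(1/2)*6) = -(-5 + 3/2) = -1*(-7/2) = 7/2)
-27561 + (-112*M(0, -6) - 38) = -27561 + (-112*7/2 - 38) = -27561 + (-392 - 38) = -27561 - 430 = -27991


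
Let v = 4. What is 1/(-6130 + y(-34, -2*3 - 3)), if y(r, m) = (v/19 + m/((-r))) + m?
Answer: -646/3965829 ≈ -0.00016289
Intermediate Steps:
y(r, m) = 4/19 + m - m/r (y(r, m) = (4/19 + m/((-r))) + m = (4*(1/19) + m*(-1/r)) + m = (4/19 - m/r) + m = 4/19 + m - m/r)
1/(-6130 + y(-34, -2*3 - 3)) = 1/(-6130 + (4/19 + (-2*3 - 3) - 1*(-2*3 - 3)/(-34))) = 1/(-6130 + (4/19 + (-6 - 3) - 1*(-6 - 3)*(-1/34))) = 1/(-6130 + (4/19 - 9 - 1*(-9)*(-1/34))) = 1/(-6130 + (4/19 - 9 - 9/34)) = 1/(-6130 - 5849/646) = 1/(-3965829/646) = -646/3965829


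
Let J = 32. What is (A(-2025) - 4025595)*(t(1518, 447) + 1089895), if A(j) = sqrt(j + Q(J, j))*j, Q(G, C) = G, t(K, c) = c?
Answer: -4389275303490 - 2207942550*I*sqrt(1993) ≈ -4.3893e+12 - 9.8569e+10*I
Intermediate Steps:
A(j) = j*sqrt(32 + j) (A(j) = sqrt(j + 32)*j = sqrt(32 + j)*j = j*sqrt(32 + j))
(A(-2025) - 4025595)*(t(1518, 447) + 1089895) = (-2025*sqrt(32 - 2025) - 4025595)*(447 + 1089895) = (-2025*I*sqrt(1993) - 4025595)*1090342 = (-4025595 - 2025*I*sqrt(1993))*1090342 = -4389275303490 - 2207942550*I*sqrt(1993)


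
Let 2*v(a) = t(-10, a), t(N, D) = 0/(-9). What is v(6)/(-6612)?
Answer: 0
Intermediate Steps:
t(N, D) = 0 (t(N, D) = 0*(-1/9) = 0)
v(a) = 0 (v(a) = (1/2)*0 = 0)
v(6)/(-6612) = 0/(-6612) = 0*(-1/6612) = 0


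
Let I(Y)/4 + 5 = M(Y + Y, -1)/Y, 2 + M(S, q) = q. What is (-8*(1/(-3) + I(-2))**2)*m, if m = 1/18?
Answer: -7396/81 ≈ -91.309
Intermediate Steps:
M(S, q) = -2 + q
I(Y) = -20 - 12/Y (I(Y) = -20 + 4*((-2 - 1)/Y) = -20 + 4*(-3/Y) = -20 - 12/Y)
m = 1/18 ≈ 0.055556
(-8*(1/(-3) + I(-2))**2)*m = -8*(1/(-3) + (-20 - 12/(-2)))**2*(1/18) = -8*(-1/3 + (-20 - 12*(-1/2)))**2*(1/18) = -8*(-1/3 + (-20 + 6))**2*(1/18) = -8*(-1/3 - 14)**2*(1/18) = -8*(-43/3)**2*(1/18) = -8*1849/9*(1/18) = -14792/9*1/18 = -7396/81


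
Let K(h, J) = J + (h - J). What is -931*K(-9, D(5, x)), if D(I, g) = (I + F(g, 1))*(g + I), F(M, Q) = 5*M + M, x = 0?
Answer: 8379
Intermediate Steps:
F(M, Q) = 6*M
D(I, g) = (I + g)*(I + 6*g) (D(I, g) = (I + 6*g)*(g + I) = (I + 6*g)*(I + g) = (I + g)*(I + 6*g))
K(h, J) = h
-931*K(-9, D(5, x)) = -931*(-9) = 8379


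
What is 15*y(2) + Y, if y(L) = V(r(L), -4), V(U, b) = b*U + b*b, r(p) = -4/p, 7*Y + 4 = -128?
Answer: 2388/7 ≈ 341.14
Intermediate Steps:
Y = -132/7 (Y = -4/7 + (⅐)*(-128) = -4/7 - 128/7 = -132/7 ≈ -18.857)
V(U, b) = b² + U*b (V(U, b) = U*b + b² = b² + U*b)
y(L) = 16 + 16/L (y(L) = -4*(-4/L - 4) = -4*(-4 - 4/L) = 16 + 16/L)
15*y(2) + Y = 15*(16 + 16/2) - 132/7 = 15*(16 + 16*(½)) - 132/7 = 15*(16 + 8) - 132/7 = 15*24 - 132/7 = 360 - 132/7 = 2388/7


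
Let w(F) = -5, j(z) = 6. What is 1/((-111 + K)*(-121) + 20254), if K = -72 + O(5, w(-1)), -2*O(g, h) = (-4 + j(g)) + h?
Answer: 2/84431 ≈ 2.3688e-5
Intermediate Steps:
O(g, h) = -1 - h/2 (O(g, h) = -((-4 + 6) + h)/2 = -(2 + h)/2 = -1 - h/2)
K = -141/2 (K = -72 + (-1 - 1/2*(-5)) = -72 + (-1 + 5/2) = -72 + 3/2 = -141/2 ≈ -70.500)
1/((-111 + K)*(-121) + 20254) = 1/((-111 - 141/2)*(-121) + 20254) = 1/(-363/2*(-121) + 20254) = 1/(43923/2 + 20254) = 1/(84431/2) = 2/84431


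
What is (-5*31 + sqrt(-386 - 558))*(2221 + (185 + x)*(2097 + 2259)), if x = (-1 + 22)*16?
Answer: -352113035 + 9086788*I*sqrt(59) ≈ -3.5211e+8 + 6.9797e+7*I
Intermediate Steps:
x = 336 (x = 21*16 = 336)
(-5*31 + sqrt(-386 - 558))*(2221 + (185 + x)*(2097 + 2259)) = (-5*31 + sqrt(-386 - 558))*(2221 + (185 + 336)*(2097 + 2259)) = (-155 + sqrt(-944))*(2221 + 521*4356) = (-155 + 4*I*sqrt(59))*(2221 + 2269476) = (-155 + 4*I*sqrt(59))*2271697 = -352113035 + 9086788*I*sqrt(59)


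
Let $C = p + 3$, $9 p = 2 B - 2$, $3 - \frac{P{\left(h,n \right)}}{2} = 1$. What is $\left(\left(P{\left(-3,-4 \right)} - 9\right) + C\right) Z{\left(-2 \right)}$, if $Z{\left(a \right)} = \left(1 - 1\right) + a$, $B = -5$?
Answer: $\frac{20}{3} \approx 6.6667$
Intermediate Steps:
$P{\left(h,n \right)} = 4$ ($P{\left(h,n \right)} = 6 - 2 = 4$)
$p = - \frac{4}{3}$ ($p = \frac{2 \left(-5\right) - 2}{9} = \frac{-10 - 2}{9} = \frac{1}{9} \left(-12\right) = - \frac{4}{3} \approx -1.3333$)
$Z{\left(a \right)} = a$ ($Z{\left(a \right)} = 0 + a = a$)
$C = \frac{5}{3}$ ($C = - \frac{4}{3} + 3 = \frac{5}{3} \approx 1.6667$)
$\left(\left(P{\left(-3,-4 \right)} - 9\right) + C\right) Z{\left(-2 \right)} = \left(\left(4 - 9\right) + \frac{5}{3}\right) \left(-2\right) = \left(-5 + \frac{5}{3}\right) \left(-2\right) = \left(- \frac{10}{3}\right) \left(-2\right) = \frac{20}{3}$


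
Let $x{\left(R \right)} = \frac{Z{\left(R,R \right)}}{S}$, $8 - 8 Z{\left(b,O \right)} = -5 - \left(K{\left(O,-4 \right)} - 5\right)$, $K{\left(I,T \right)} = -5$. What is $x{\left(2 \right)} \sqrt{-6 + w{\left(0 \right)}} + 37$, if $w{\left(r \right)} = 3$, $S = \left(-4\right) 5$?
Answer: $37 - \frac{3 i \sqrt{3}}{160} \approx 37.0 - 0.032476 i$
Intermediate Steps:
$S = -20$
$Z{\left(b,O \right)} = \frac{3}{8}$ ($Z{\left(b,O \right)} = 1 - \frac{-5 - \left(-5 - 5\right)}{8} = 1 - \frac{-5 - -10}{8} = 1 - \frac{-5 + 10}{8} = 1 - \frac{5}{8} = \frac{3}{8}$)
$x{\left(R \right)} = - \frac{3}{160}$ ($x{\left(R \right)} = \frac{3}{8 \left(-20\right)} = \frac{3}{8} \left(- \frac{1}{20}\right) = - \frac{3}{160}$)
$x{\left(2 \right)} \sqrt{-6 + w{\left(0 \right)}} + 37 = - \frac{3 \sqrt{-6 + 3}}{160} + 37 = - \frac{3 \sqrt{-3}}{160} + 37 = - \frac{3 i \sqrt{3}}{160} + 37 = 37 - \frac{3 i \sqrt{3}}{160}$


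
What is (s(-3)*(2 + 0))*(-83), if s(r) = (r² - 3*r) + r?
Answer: -2490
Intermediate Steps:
s(r) = r² - 2*r
(s(-3)*(2 + 0))*(-83) = ((-3*(-2 - 3))*(2 + 0))*(-83) = (-3*(-5)*2)*(-83) = (15*2)*(-83) = 30*(-83) = -2490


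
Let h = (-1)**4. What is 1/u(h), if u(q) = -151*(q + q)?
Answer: -1/302 ≈ -0.0033113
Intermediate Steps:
h = 1
u(q) = -302*q
1/u(h) = 1/(-302*1) = 1/(-302) = -1/302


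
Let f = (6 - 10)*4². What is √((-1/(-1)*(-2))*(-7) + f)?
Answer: 5*I*√2 ≈ 7.0711*I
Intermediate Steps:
f = -64 (f = -4*16 = -64)
√((-1/(-1)*(-2))*(-7) + f) = √((-1/(-1)*(-2))*(-7) - 64) = √((-1*(-1)*(-2))*(-7) - 64) = √((1*(-2))*(-7) - 64) = √(-2*(-7) - 64) = √(14 - 64) = √(-50) = 5*I*√2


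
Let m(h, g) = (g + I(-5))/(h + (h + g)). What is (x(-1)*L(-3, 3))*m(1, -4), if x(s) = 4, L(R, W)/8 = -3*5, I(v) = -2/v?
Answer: -864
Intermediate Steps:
L(R, W) = -120 (L(R, W) = 8*(-3*5) = 8*(-15) = -120)
m(h, g) = (⅖ + g)/(g + 2*h) (m(h, g) = (g - 2/(-5))/(h + (h + g)) = (g - 2*(-⅕))/(h + (g + h)) = (g + ⅖)/(g + 2*h) = (⅖ + g)/(g + 2*h))
(x(-1)*L(-3, 3))*m(1, -4) = (4*(-120))*((⅖ - 4)/(-4 + 2*1)) = -480*(-18)/((-4 + 2)*5) = -480*(-18)/((-2)*5) = -(-240)*(-18)/5 = -480*9/5 = -864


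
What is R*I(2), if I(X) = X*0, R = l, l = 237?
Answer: 0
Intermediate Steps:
R = 237
I(X) = 0
R*I(2) = 237*0 = 0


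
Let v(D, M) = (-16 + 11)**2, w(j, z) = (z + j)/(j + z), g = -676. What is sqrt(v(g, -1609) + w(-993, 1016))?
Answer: sqrt(26) ≈ 5.0990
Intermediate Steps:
w(j, z) = 1 (w(j, z) = (j + z)/(j + z) = 1)
v(D, M) = 25 (v(D, M) = (-5)**2 = 25)
sqrt(v(g, -1609) + w(-993, 1016)) = sqrt(25 + 1) = sqrt(26)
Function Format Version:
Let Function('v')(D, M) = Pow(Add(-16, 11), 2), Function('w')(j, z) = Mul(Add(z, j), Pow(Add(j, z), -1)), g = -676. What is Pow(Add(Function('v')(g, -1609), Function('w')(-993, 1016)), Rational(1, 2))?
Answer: Pow(26, Rational(1, 2)) ≈ 5.0990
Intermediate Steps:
Function('w')(j, z) = 1 (Function('w')(j, z) = Mul(Add(j, z), Pow(Add(j, z), -1)) = 1)
Function('v')(D, M) = 25 (Function('v')(D, M) = Pow(-5, 2) = 25)
Pow(Add(Function('v')(g, -1609), Function('w')(-993, 1016)), Rational(1, 2)) = Pow(Add(25, 1), Rational(1, 2)) = Pow(26, Rational(1, 2))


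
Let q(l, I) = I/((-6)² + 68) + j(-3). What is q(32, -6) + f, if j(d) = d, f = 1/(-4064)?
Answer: -161557/52832 ≈ -3.0579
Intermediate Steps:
f = -1/4064 ≈ -0.00024606
q(l, I) = -3 + I/104 (q(l, I) = I/((-6)² + 68) - 3 = I/(36 + 68) - 3 = I/104 - 3 = -3 + I/104)
q(32, -6) + f = (-3 + (1/104)*(-6)) - 1/4064 = (-3 - 3/52) - 1/4064 = -159/52 - 1/4064 = -161557/52832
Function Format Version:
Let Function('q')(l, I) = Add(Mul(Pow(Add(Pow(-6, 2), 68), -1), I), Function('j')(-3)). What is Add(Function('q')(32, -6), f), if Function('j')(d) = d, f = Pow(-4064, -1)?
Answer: Rational(-161557, 52832) ≈ -3.0579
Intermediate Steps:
f = Rational(-1, 4064) ≈ -0.00024606
Function('q')(l, I) = Add(-3, Mul(Rational(1, 104), I)) (Function('q')(l, I) = Add(Mul(Pow(Add(Pow(-6, 2), 68), -1), I), -3) = Add(Mul(Pow(Add(36, 68), -1), I), -3) = Add(Mul(Pow(104, -1), I), -3) = Add(Mul(Rational(1, 104), I), -3) = Add(-3, Mul(Rational(1, 104), I)))
Add(Function('q')(32, -6), f) = Add(Add(-3, Mul(Rational(1, 104), -6)), Rational(-1, 4064)) = Add(Add(-3, Rational(-3, 52)), Rational(-1, 4064)) = Add(Rational(-159, 52), Rational(-1, 4064)) = Rational(-161557, 52832)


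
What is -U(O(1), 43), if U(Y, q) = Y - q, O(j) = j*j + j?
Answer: 41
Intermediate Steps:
O(j) = j + j² (O(j) = j² + j = j + j²)
-U(O(1), 43) = -(1*(1 + 1) - 1*43) = -(1*2 - 43) = -(2 - 43) = -1*(-41) = 41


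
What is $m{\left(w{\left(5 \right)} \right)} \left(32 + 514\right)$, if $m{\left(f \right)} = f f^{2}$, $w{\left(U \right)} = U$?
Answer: $68250$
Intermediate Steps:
$m{\left(f \right)} = f^{3}$
$m{\left(w{\left(5 \right)} \right)} \left(32 + 514\right) = 5^{3} \left(32 + 514\right) = 125 \cdot 546 = 68250$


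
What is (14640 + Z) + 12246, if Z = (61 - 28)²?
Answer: 27975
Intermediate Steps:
Z = 1089 (Z = 33² = 1089)
(14640 + Z) + 12246 = (14640 + 1089) + 12246 = 15729 + 12246 = 27975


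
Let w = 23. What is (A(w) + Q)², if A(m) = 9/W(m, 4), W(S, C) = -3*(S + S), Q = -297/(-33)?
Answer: 168921/2116 ≈ 79.830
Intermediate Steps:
Q = 9 (Q = -297*(-1/33) = 9)
W(S, C) = -6*S
A(m) = -3/(2*m) (A(m) = 9/((-6*m)) = 9*(-1/(6*m)) = -3/(2*m))
(A(w) + Q)² = (-3/2/23 + 9)² = (-3/2*1/23 + 9)² = (-3/46 + 9)² = (411/46)² = 168921/2116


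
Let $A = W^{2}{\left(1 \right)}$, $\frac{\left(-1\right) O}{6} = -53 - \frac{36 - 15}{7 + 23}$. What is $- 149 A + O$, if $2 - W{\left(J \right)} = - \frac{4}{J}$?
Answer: $- \frac{25209}{5} \approx -5041.8$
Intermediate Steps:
$W{\left(J \right)} = 2 + \frac{4}{J}$ ($W{\left(J \right)} = 2 - - \frac{4}{J} = 2 + \frac{4}{J}$)
$O = \frac{1611}{5}$ ($O = - 6 \left(-53 - \frac{36 - 15}{7 + 23}\right) = - 6 \left(-53 - \frac{21}{30}\right) = - 6 \left(-53 - 21 \cdot \frac{1}{30}\right) = - 6 \left(-53 - \frac{7}{10}\right) = \left(-6\right) \left(- \frac{537}{10}\right) = \frac{1611}{5} \approx 322.2$)
$A = 36$ ($A = \left(2 + \frac{4}{1}\right)^{2} = \left(2 + 4 \cdot 1\right)^{2} = \left(2 + 4\right)^{2} = 6^{2} = 36$)
$- 149 A + O = \left(-149\right) 36 + \frac{1611}{5} = -5364 + \frac{1611}{5} = - \frac{25209}{5}$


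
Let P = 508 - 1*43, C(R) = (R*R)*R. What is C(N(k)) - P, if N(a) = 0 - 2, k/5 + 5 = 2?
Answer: -473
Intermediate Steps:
k = -15 (k = -25 + 5*2 = -25 + 10 = -15)
N(a) = -2
C(R) = R**3 (C(R) = R**2*R = R**3)
P = 465 (P = 508 - 43 = 465)
C(N(k)) - P = (-2)**3 - 1*465 = -8 - 465 = -473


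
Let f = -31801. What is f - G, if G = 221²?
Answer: -80642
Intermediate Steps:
G = 48841
f - G = -31801 - 1*48841 = -31801 - 48841 = -80642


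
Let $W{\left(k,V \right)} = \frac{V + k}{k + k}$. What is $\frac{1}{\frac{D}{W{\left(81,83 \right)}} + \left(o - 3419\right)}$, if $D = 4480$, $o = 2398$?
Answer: $\frac{41}{139579} \approx 0.00029374$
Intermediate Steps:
$W{\left(k,V \right)} = \frac{V + k}{2 k}$
$\frac{1}{\frac{D}{W{\left(81,83 \right)}} + \left(o - 3419\right)} = \frac{1}{\frac{4480}{\frac{1}{2} \cdot \frac{1}{81} \left(83 + 81\right)} + \left(2398 - 3419\right)} = \frac{1}{\frac{4480}{\frac{1}{2} \cdot \frac{1}{81} \cdot 164} - 1021} = \frac{1}{\frac{4480}{\frac{82}{81}} - 1021} = \frac{1}{4480 \cdot \frac{81}{82} - 1021} = \frac{1}{\frac{181440}{41} - 1021} = \frac{1}{\frac{139579}{41}} = \frac{41}{139579}$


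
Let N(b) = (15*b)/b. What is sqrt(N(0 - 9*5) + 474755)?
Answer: sqrt(474770) ≈ 689.04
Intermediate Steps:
N(b) = 15
sqrt(N(0 - 9*5) + 474755) = sqrt(15 + 474755) = sqrt(474770)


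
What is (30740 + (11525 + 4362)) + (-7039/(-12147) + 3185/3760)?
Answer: 425929414055/9134544 ≈ 46628.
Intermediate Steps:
(30740 + (11525 + 4362)) + (-7039/(-12147) + 3185/3760) = (30740 + 15887) + (-7039*(-1/12147) + 3185*(1/3760)) = 46627 + (7039/12147 + 637/752) = 46627 + 13030967/9134544 = 425929414055/9134544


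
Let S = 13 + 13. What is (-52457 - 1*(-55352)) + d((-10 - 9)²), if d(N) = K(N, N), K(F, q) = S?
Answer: 2921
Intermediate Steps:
S = 26
K(F, q) = 26
d(N) = 26
(-52457 - 1*(-55352)) + d((-10 - 9)²) = (-52457 - 1*(-55352)) + 26 = (-52457 + 55352) + 26 = 2895 + 26 = 2921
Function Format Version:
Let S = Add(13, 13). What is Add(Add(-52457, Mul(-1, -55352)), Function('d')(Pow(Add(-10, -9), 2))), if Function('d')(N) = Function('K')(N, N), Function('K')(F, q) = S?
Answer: 2921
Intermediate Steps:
S = 26
Function('K')(F, q) = 26
Function('d')(N) = 26
Add(Add(-52457, Mul(-1, -55352)), Function('d')(Pow(Add(-10, -9), 2))) = Add(Add(-52457, Mul(-1, -55352)), 26) = Add(Add(-52457, 55352), 26) = Add(2895, 26) = 2921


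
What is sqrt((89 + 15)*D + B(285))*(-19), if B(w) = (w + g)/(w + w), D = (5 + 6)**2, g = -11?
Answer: -sqrt(1022174445)/15 ≈ -2131.4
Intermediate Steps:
D = 121 (D = 11**2 = 121)
B(w) = (-11 + w)/(2*w) (B(w) = (w - 11)/(w + w) = (-11 + w)/((2*w)) = (-11 + w)*(1/(2*w)) = (-11 + w)/(2*w))
sqrt((89 + 15)*D + B(285))*(-19) = sqrt((89 + 15)*121 + (1/2)*(-11 + 285)/285)*(-19) = sqrt(104*121 + (1/2)*(1/285)*274)*(-19) = sqrt(12584 + 137/285)*(-19) = sqrt(3586577/285)*(-19) = (sqrt(1022174445)/285)*(-19) = -sqrt(1022174445)/15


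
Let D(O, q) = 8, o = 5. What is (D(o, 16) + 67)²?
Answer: 5625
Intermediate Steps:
(D(o, 16) + 67)² = (8 + 67)² = 75² = 5625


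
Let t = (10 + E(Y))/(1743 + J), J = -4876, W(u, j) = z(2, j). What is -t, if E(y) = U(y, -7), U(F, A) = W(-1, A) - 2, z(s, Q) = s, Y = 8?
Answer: 10/3133 ≈ 0.0031918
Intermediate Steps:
W(u, j) = 2
U(F, A) = 0 (U(F, A) = 2 - 2 = 0)
E(y) = 0
t = -10/3133 (t = (10 + 0)/(1743 - 4876) = 10/(-3133) = 10*(-1/3133) = -10/3133 ≈ -0.0031918)
-t = -1*(-10/3133) = 10/3133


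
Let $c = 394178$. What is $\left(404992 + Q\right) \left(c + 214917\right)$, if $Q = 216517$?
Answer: $378558024355$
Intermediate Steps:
$\left(404992 + Q\right) \left(c + 214917\right) = \left(404992 + 216517\right) \left(394178 + 214917\right) = 621509 \cdot 609095 = 378558024355$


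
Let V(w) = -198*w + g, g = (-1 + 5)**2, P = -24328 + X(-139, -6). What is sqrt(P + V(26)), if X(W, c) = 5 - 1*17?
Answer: 4*I*sqrt(1842) ≈ 171.67*I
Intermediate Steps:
X(W, c) = -12 (X(W, c) = 5 - 17 = -12)
P = -24340 (P = -24328 - 12 = -24340)
g = 16 (g = 4**2 = 16)
V(w) = 16 - 198*w (V(w) = -198*w + 16 = 16 - 198*w)
sqrt(P + V(26)) = sqrt(-24340 + (16 - 198*26)) = sqrt(-24340 + (16 - 5148)) = sqrt(-24340 - 5132) = sqrt(-29472) = 4*I*sqrt(1842)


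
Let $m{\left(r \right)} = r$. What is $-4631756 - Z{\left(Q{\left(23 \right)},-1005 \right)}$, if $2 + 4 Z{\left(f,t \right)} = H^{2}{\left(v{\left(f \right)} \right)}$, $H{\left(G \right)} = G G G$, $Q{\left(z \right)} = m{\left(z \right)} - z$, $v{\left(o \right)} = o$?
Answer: $- \frac{9263511}{2} \approx -4.6318 \cdot 10^{6}$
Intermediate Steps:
$Q{\left(z \right)} = 0$ ($Q{\left(z \right)} = z - z = 0$)
$H{\left(G \right)} = G^{3}$ ($H{\left(G \right)} = G^{2} G = G^{3}$)
$Z{\left(f,t \right)} = - \frac{1}{2} + \frac{f^{6}}{4}$ ($Z{\left(f,t \right)} = - \frac{1}{2} + \frac{\left(f^{3}\right)^{2}}{4} = - \frac{1}{2} + \frac{f^{6}}{4}$)
$-4631756 - Z{\left(Q{\left(23 \right)},-1005 \right)} = -4631756 - \left(- \frac{1}{2} + \frac{0^{6}}{4}\right) = -4631756 - \left(- \frac{1}{2} + \frac{1}{4} \cdot 0\right) = -4631756 - \left(- \frac{1}{2} + 0\right) = -4631756 - - \frac{1}{2} = -4631756 + \frac{1}{2} = - \frac{9263511}{2}$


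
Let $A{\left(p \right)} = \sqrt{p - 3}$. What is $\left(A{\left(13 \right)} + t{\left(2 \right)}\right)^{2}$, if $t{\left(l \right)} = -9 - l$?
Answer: $\left(11 - \sqrt{10}\right)^{2} \approx 61.43$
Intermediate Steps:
$A{\left(p \right)} = \sqrt{-3 + p}$
$\left(A{\left(13 \right)} + t{\left(2 \right)}\right)^{2} = \left(\sqrt{-3 + 13} - 11\right)^{2} = \left(\sqrt{10} - 11\right)^{2} = \left(-11 + \sqrt{10}\right)^{2}$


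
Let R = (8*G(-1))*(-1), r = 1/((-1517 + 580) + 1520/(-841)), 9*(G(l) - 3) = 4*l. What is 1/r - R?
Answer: -6951089/7569 ≈ -918.36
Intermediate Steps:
G(l) = 3 + 4*l/9 (G(l) = 3 + (4*l)/9 = 3 + 4*l/9)
r = -841/789537 (r = 1/(-937 + 1520*(-1/841)) = 1/(-937 - 1520/841) = 1/(-789537/841) = -841/789537 ≈ -0.0010652)
R = -184/9 (R = (8*(3 + (4/9)*(-1)))*(-1) = (8*(3 - 4/9))*(-1) = (8*(23/9))*(-1) = (184/9)*(-1) = -184/9 ≈ -20.444)
1/r - R = 1/(-841/789537) - 1*(-184/9) = -789537/841 + 184/9 = -6951089/7569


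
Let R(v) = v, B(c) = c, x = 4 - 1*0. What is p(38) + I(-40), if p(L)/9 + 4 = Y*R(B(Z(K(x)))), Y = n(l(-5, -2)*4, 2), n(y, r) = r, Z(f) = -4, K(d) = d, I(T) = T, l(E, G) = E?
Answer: -148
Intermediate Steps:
x = 4 (x = 4 + 0 = 4)
Y = 2
p(L) = -108 (p(L) = -36 + 9*(2*(-4)) = -36 + 9*(-8) = -36 - 72 = -108)
p(38) + I(-40) = -108 - 40 = -148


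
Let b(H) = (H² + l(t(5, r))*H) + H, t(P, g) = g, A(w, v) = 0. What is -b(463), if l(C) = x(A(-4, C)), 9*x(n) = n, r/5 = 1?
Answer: -214832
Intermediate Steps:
r = 5 (r = 5*1 = 5)
x(n) = n/9
l(C) = 0 (l(C) = (⅑)*0 = 0)
b(H) = H + H² (b(H) = (H² + 0*H) + H = (H² + 0) + H = H² + H = H + H²)
-b(463) = -463*(1 + 463) = -463*464 = -1*214832 = -214832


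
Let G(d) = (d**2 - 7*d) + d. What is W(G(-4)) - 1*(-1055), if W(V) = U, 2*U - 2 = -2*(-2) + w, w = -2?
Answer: 1057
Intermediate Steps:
G(d) = d**2 - 6*d
U = 2 (U = 1 + (-2*(-2) - 2)/2 = 1 + (4 - 2)/2 = 1 + (1/2)*2 = 1 + 1 = 2)
W(V) = 2
W(G(-4)) - 1*(-1055) = 2 - 1*(-1055) = 2 + 1055 = 1057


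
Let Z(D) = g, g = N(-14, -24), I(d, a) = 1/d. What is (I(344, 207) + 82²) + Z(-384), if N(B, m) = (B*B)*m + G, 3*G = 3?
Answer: 695225/344 ≈ 2021.0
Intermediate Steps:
G = 1 (G = (⅓)*3 = 1)
N(B, m) = 1 + m*B² (N(B, m) = (B*B)*m + 1 = B²*m + 1 = m*B² + 1 = 1 + m*B²)
g = -4703 (g = 1 - 24*(-14)² = 1 - 24*196 = 1 - 4704 = -4703)
Z(D) = -4703
(I(344, 207) + 82²) + Z(-384) = (1/344 + 82²) - 4703 = (1/344 + 6724) - 4703 = 2313057/344 - 4703 = 695225/344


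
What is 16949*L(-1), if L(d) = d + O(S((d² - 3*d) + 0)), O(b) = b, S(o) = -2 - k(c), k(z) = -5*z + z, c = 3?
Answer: 152541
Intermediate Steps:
k(z) = -4*z
S(o) = 10 (S(o) = -2 - (-4)*3 = -2 - 1*(-12) = -2 + 12 = 10)
L(d) = 10 + d (L(d) = d + 10 = 10 + d)
16949*L(-1) = 16949*(10 - 1) = 16949*9 = 152541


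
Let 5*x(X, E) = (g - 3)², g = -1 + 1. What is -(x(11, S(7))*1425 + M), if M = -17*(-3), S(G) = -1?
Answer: -2616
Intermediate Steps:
g = 0
M = 51
x(X, E) = 9/5 (x(X, E) = (0 - 3)²/5 = (⅕)*(-3)² = (⅕)*9 = 9/5)
-(x(11, S(7))*1425 + M) = -((9/5)*1425 + 51) = -(2565 + 51) = -1*2616 = -2616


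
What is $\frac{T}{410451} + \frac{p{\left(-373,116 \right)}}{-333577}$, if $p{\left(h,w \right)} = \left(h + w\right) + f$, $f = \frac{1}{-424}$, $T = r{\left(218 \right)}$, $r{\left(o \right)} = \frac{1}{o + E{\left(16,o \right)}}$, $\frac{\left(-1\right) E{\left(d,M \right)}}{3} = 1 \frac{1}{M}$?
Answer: $\frac{2125475751727163}{2758727755477553208} \approx 0.00077046$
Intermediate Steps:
$E{\left(d,M \right)} = - \frac{3}{M}$ ($E{\left(d,M \right)} = - 3 \cdot 1 \frac{1}{M} = - \frac{3}{M}$)
$r{\left(o \right)} = \frac{1}{o - \frac{3}{o}}$
$T = \frac{218}{47521}$ ($T = \frac{218}{-3 + 218^{2}} = \frac{218}{-3 + 47524} = \frac{218}{47521} \approx 0.0045874$)
$f = - \frac{1}{424} \approx -0.0023585$
$p{\left(h,w \right)} = - \frac{1}{424} + h + w$ ($p{\left(h,w \right)} = \left(h + w\right) - \frac{1}{424} = - \frac{1}{424} + h + w$)
$\frac{T}{410451} + \frac{p{\left(-373,116 \right)}}{-333577} = \frac{218}{47521 \cdot 410451} + \frac{- \frac{1}{424} - 373 + 116}{-333577} = \frac{218}{47521} \cdot \frac{1}{410451} - - \frac{108969}{141436648} = \frac{218}{19505041971} + \frac{108969}{141436648} = \frac{2125475751727163}{2758727755477553208}$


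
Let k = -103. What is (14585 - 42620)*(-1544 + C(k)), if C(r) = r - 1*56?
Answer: 47743605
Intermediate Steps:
C(r) = -56 + r (C(r) = r - 56 = -56 + r)
(14585 - 42620)*(-1544 + C(k)) = (14585 - 42620)*(-1544 + (-56 - 103)) = -28035*(-1544 - 159) = -28035*(-1703) = 47743605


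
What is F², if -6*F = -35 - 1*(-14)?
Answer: 49/4 ≈ 12.250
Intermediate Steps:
F = 7/2 (F = -(-35 - 1*(-14))/6 = -(-35 + 14)/6 = -⅙*(-21) = 7/2 ≈ 3.5000)
F² = (7/2)² = 49/4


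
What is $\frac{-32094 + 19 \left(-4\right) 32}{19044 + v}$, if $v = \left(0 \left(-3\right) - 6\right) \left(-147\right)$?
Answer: $- \frac{17263}{9963} \approx -1.7327$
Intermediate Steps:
$v = 882$ ($v = \left(0 - 6\right) \left(-147\right) = \left(-6\right) \left(-147\right) = 882$)
$\frac{-32094 + 19 \left(-4\right) 32}{19044 + v} = \frac{-32094 + 19 \left(-4\right) 32}{19044 + 882} = \frac{-32094 - 2432}{19926} = \left(-32094 - 2432\right) \frac{1}{19926} = \left(-34526\right) \frac{1}{19926} = - \frac{17263}{9963}$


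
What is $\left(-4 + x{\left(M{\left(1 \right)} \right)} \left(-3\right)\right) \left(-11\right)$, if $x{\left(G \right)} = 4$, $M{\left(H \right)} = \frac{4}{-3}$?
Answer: $176$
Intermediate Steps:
$M{\left(H \right)} = - \frac{4}{3}$ ($M{\left(H \right)} = 4 \left(- \frac{1}{3}\right) = - \frac{4}{3}$)
$\left(-4 + x{\left(M{\left(1 \right)} \right)} \left(-3\right)\right) \left(-11\right) = \left(-4 + 4 \left(-3\right)\right) \left(-11\right) = \left(-4 - 12\right) \left(-11\right) = \left(-16\right) \left(-11\right) = 176$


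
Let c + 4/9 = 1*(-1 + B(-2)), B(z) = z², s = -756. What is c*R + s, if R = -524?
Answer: -18856/9 ≈ -2095.1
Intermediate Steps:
c = 23/9 (c = -4/9 + 1*(-1 + (-2)²) = -4/9 + 1*(-1 + 4) = -4/9 + 1*3 = -4/9 + 3 = 23/9 ≈ 2.5556)
c*R + s = (23/9)*(-524) - 756 = -12052/9 - 756 = -18856/9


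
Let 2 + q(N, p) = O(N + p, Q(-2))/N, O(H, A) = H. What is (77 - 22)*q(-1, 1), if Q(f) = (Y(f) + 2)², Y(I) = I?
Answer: -110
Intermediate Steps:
Q(f) = (2 + f)² (Q(f) = (f + 2)² = (2 + f)²)
q(N, p) = -2 + (N + p)/N
(77 - 22)*q(-1, 1) = (77 - 22)*((1 - 1*(-1))/(-1)) = 55*(-(1 + 1)) = 55*(-1*2) = 55*(-2) = -110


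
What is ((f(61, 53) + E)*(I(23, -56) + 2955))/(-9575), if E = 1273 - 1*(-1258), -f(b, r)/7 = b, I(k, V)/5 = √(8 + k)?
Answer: -1243464/1915 - 2104*√31/1915 ≈ -655.45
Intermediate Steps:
I(k, V) = 5*√(8 + k)
f(b, r) = -7*b
E = 2531 (E = 1273 + 1258 = 2531)
((f(61, 53) + E)*(I(23, -56) + 2955))/(-9575) = ((-7*61 + 2531)*(5*√(8 + 23) + 2955))/(-9575) = ((-427 + 2531)*(5*√31 + 2955))*(-1/9575) = (2104*(2955 + 5*√31))*(-1/9575) = (6217320 + 10520*√31)*(-1/9575) = -1243464/1915 - 2104*√31/1915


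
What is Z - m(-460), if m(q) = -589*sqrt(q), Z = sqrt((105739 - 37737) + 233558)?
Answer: 2*sqrt(75390) + 1178*I*sqrt(115) ≈ 549.14 + 12633.0*I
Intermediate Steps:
Z = 2*sqrt(75390) (Z = sqrt(68002 + 233558) = sqrt(301560) = 2*sqrt(75390) ≈ 549.14)
Z - m(-460) = 2*sqrt(75390) - (-589)*sqrt(-460) = 2*sqrt(75390) - (-589)*2*I*sqrt(115) = 2*sqrt(75390) - (-1178)*I*sqrt(115) = 2*sqrt(75390) + 1178*I*sqrt(115)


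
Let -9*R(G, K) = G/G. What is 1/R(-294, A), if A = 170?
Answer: -9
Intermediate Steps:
R(G, K) = -1/9 (R(G, K) = -G/(9*G) = -1/9*1 = -1/9)
1/R(-294, A) = 1/(-1/9) = -9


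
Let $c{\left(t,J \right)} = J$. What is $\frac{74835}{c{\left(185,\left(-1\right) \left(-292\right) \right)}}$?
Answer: $\frac{74835}{292} \approx 256.28$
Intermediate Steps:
$\frac{74835}{c{\left(185,\left(-1\right) \left(-292\right) \right)}} = \frac{74835}{\left(-1\right) \left(-292\right)} = \frac{74835}{292}$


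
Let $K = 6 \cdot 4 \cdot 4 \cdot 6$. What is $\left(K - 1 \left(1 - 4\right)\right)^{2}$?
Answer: $335241$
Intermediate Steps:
$K = 576$ ($K = 6 \cdot 16 \cdot 6 = 96 \cdot 6 = 576$)
$\left(K - 1 \left(1 - 4\right)\right)^{2} = \left(576 - 1 \left(1 - 4\right)\right)^{2} = \left(576 - 1 \left(-3\right)\right)^{2} = \left(576 - -3\right)^{2} = \left(576 + 3\right)^{2} = 579^{2} = 335241$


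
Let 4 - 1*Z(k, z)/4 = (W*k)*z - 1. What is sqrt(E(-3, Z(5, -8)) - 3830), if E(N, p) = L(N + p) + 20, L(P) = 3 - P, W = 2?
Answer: 4*I*sqrt(259) ≈ 64.374*I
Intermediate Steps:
Z(k, z) = 20 - 8*k*z (Z(k, z) = 16 - 4*((2*k)*z - 1) = 16 - 4*(2*k*z - 1) = 16 - 4*(-1 + 2*k*z) = 16 + (4 - 8*k*z) = 20 - 8*k*z)
E(N, p) = 23 - N - p (E(N, p) = (3 - (N + p)) + 20 = (3 + (-N - p)) + 20 = (3 - N - p) + 20 = 23 - N - p)
sqrt(E(-3, Z(5, -8)) - 3830) = sqrt((23 - 1*(-3) - (20 - 8*5*(-8))) - 3830) = sqrt((23 + 3 - (20 + 320)) - 3830) = sqrt((23 + 3 - 1*340) - 3830) = sqrt((23 + 3 - 340) - 3830) = sqrt(-314 - 3830) = sqrt(-4144) = 4*I*sqrt(259)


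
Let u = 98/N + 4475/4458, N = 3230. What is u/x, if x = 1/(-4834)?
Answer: -17995935439/3599835 ≈ -4999.1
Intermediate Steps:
u = 7445567/7199670 (u = 98/3230 + 4475/4458 = 98*(1/3230) + 4475*(1/4458) = 49/1615 + 4475/4458 = 7445567/7199670 ≈ 1.0342)
x = -1/4834 ≈ -0.00020687
u/x = 7445567/(7199670*(-1/4834)) = (7445567/7199670)*(-4834) = -17995935439/3599835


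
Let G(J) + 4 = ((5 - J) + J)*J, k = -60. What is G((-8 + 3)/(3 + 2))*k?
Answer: 540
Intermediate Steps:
G(J) = -4 + 5*J (G(J) = -4 + ((5 - J) + J)*J = -4 + 5*J)
G((-8 + 3)/(3 + 2))*k = (-4 + 5*((-8 + 3)/(3 + 2)))*(-60) = (-4 + 5*(-5/5))*(-60) = (-4 + 5*(-5*⅕))*(-60) = (-4 + 5*(-1))*(-60) = (-4 - 5)*(-60) = -9*(-60) = 540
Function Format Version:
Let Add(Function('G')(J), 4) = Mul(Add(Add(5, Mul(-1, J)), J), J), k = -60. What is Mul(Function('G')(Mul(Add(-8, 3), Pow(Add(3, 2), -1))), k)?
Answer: 540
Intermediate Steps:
Function('G')(J) = Add(-4, Mul(5, J)) (Function('G')(J) = Add(-4, Mul(Add(Add(5, Mul(-1, J)), J), J)) = Add(-4, Mul(5, J)))
Mul(Function('G')(Mul(Add(-8, 3), Pow(Add(3, 2), -1))), k) = Mul(Add(-4, Mul(5, Mul(Add(-8, 3), Pow(Add(3, 2), -1)))), -60) = Mul(Add(-4, Mul(5, Mul(-5, Pow(5, -1)))), -60) = Mul(Add(-4, Mul(5, Mul(-5, Rational(1, 5)))), -60) = Mul(Add(-4, Mul(5, -1)), -60) = Mul(Add(-4, -5), -60) = Mul(-9, -60) = 540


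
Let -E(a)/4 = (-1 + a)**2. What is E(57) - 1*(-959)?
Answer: -11585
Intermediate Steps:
E(a) = -4*(-1 + a)**2
E(57) - 1*(-959) = -4*(-1 + 57)**2 - 1*(-959) = -4*56**2 + 959 = -4*3136 + 959 = -12544 + 959 = -11585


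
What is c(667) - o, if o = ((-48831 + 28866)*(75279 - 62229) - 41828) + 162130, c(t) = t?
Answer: 260423615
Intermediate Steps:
o = -260422948 (o = (-19965*13050 - 41828) + 162130 = (-260543250 - 41828) + 162130 = -260585078 + 162130 = -260422948)
c(667) - o = 667 - 1*(-260422948) = 667 + 260422948 = 260423615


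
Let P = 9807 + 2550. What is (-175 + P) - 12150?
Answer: 32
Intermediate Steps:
P = 12357
(-175 + P) - 12150 = (-175 + 12357) - 12150 = 12182 - 12150 = 32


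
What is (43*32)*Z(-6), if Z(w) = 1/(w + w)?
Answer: -344/3 ≈ -114.67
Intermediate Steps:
Z(w) = 1/(2*w)
(43*32)*Z(-6) = (43*32)*((½)/(-6)) = 1376*((½)*(-⅙)) = 1376*(-1/12) = -344/3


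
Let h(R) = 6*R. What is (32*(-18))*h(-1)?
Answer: 3456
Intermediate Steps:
(32*(-18))*h(-1) = (32*(-18))*(6*(-1)) = -576*(-6) = 3456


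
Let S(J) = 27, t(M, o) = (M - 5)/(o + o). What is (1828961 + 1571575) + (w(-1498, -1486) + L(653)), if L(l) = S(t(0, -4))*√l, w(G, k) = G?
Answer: 3399038 + 27*√653 ≈ 3.3997e+6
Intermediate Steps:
t(M, o) = (-5 + M)/(2*o) (t(M, o) = (-5 + M)/((2*o)) = (-5 + M)*(1/(2*o)) = (-5 + M)/(2*o))
L(l) = 27*√l
(1828961 + 1571575) + (w(-1498, -1486) + L(653)) = (1828961 + 1571575) + (-1498 + 27*√653) = 3400536 + (-1498 + 27*√653) = 3399038 + 27*√653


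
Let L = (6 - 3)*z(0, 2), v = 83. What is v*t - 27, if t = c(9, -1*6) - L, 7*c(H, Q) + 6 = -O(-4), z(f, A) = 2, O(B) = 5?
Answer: -4588/7 ≈ -655.43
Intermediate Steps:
c(H, Q) = -11/7 (c(H, Q) = -6/7 + (-1*5)/7 = -6/7 + (1/7)*(-5) = -6/7 - 5/7 = -11/7)
L = 6 (L = (6 - 3)*2 = 3*2 = 6)
t = -53/7 (t = -11/7 - 1*6 = -11/7 - 6 = -53/7 ≈ -7.5714)
v*t - 27 = 83*(-53/7) - 27 = -4399/7 - 27 = -4588/7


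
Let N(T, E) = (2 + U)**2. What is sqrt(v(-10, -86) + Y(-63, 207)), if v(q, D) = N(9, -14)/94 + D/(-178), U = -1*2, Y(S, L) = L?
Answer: sqrt(1643474)/89 ≈ 14.404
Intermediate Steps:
U = -2
N(T, E) = 0 (N(T, E) = (2 - 2)**2 = 0**2 = 0)
v(q, D) = -D/178 (v(q, D) = 0/94 + D/(-178) = 0*(1/94) + D*(-1/178) = 0 - D/178 = -D/178)
sqrt(v(-10, -86) + Y(-63, 207)) = sqrt(-1/178*(-86) + 207) = sqrt(43/89 + 207) = sqrt(18466/89) = sqrt(1643474)/89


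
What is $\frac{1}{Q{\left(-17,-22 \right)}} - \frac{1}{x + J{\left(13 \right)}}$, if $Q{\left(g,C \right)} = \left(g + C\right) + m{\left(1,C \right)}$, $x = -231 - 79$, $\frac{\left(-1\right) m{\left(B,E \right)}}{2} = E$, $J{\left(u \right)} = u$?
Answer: $\frac{302}{1485} \approx 0.20337$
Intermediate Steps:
$m{\left(B,E \right)} = - 2 E$
$x = -310$
$Q{\left(g,C \right)} = g - C$ ($Q{\left(g,C \right)} = \left(g + C\right) - 2 C = \left(C + g\right) - 2 C = g - C$)
$\frac{1}{Q{\left(-17,-22 \right)}} - \frac{1}{x + J{\left(13 \right)}} = \frac{1}{-17 - -22} - \frac{1}{-310 + 13} = \frac{1}{-17 + 22} - \frac{1}{-297} = \frac{1}{5} - - \frac{1}{297} = \frac{1}{5} + \frac{1}{297} = \frac{302}{1485}$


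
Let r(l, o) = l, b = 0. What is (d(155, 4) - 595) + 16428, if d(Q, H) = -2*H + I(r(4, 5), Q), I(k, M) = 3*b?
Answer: 15825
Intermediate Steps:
I(k, M) = 0 (I(k, M) = 3*0 = 0)
d(Q, H) = -2*H (d(Q, H) = -2*H + 0 = -2*H)
(d(155, 4) - 595) + 16428 = (-2*4 - 595) + 16428 = (-8 - 595) + 16428 = -603 + 16428 = 15825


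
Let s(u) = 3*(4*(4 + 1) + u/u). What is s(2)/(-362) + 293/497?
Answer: 74755/179914 ≈ 0.41550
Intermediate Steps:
s(u) = 63 (s(u) = 3*(4*5 + 1) = 3*(20 + 1) = 3*21 = 63)
s(2)/(-362) + 293/497 = 63/(-362) + 293/497 = 63*(-1/362) + 293*(1/497) = -63/362 + 293/497 = 74755/179914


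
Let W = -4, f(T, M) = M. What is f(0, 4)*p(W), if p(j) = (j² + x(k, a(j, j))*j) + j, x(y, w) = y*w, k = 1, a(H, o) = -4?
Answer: 112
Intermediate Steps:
x(y, w) = w*y
p(j) = j² - 3*j (p(j) = (j² + (-4*1)*j) + j = (j² - 4*j) + j = j² - 3*j)
f(0, 4)*p(W) = 4*(-4*(-3 - 4)) = 4*(-4*(-7)) = 4*28 = 112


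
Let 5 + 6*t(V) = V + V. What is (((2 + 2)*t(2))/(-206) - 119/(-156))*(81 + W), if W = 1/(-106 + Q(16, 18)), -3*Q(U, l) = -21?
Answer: 1495357/24102 ≈ 62.043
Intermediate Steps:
t(V) = -⅚ + V/3 (t(V) = -⅚ + (V + V)/6 = -⅚ + (2*V)/6 = -⅚ + V/3)
Q(U, l) = 7 (Q(U, l) = -⅓*(-21) = 7)
W = -1/99 (W = 1/(-106 + 7) = 1/(-99) = -1/99 ≈ -0.010101)
(((2 + 2)*t(2))/(-206) - 119/(-156))*(81 + W) = (((2 + 2)*(-⅚ + (⅓)*2))/(-206) - 119/(-156))*(81 - 1/99) = ((4*(-⅚ + ⅔))*(-1/206) - 119*(-1/156))*(8018/99) = ((4*(-⅙))*(-1/206) + 119/156)*(8018/99) = (-⅔*(-1/206) + 119/156)*(8018/99) = (1/309 + 119/156)*(8018/99) = (4103/5356)*(8018/99) = 1495357/24102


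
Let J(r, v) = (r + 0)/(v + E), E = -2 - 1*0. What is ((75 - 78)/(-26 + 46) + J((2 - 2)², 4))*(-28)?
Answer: 21/5 ≈ 4.2000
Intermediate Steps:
E = -2 (E = -2 + 0 = -2)
J(r, v) = r/(-2 + v) (J(r, v) = (r + 0)/(v - 2) = r/(-2 + v))
((75 - 78)/(-26 + 46) + J((2 - 2)², 4))*(-28) = ((75 - 78)/(-26 + 46) + (2 - 2)²/(-2 + 4))*(-28) = (-3/20 + 0²/2)*(-28) = (-3*1/20 + 0*(½))*(-28) = (-3/20 + 0)*(-28) = -3/20*(-28) = 21/5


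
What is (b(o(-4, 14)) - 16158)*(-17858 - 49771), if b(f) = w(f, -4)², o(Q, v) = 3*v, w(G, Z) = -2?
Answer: 1092478866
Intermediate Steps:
b(f) = 4 (b(f) = (-2)² = 4)
(b(o(-4, 14)) - 16158)*(-17858 - 49771) = (4 - 16158)*(-17858 - 49771) = -16154*(-67629) = 1092478866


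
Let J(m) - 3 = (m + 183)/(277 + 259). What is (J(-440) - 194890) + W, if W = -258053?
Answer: -242776097/536 ≈ -4.5294e+5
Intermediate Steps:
J(m) = 1791/536 + m/536 (J(m) = 3 + (m + 183)/(277 + 259) = 3 + (183 + m)/536 = 3 + (183 + m)*(1/536) = 3 + (183/536 + m/536) = 1791/536 + m/536)
(J(-440) - 194890) + W = ((1791/536 + (1/536)*(-440)) - 194890) - 258053 = ((1791/536 - 55/67) - 194890) - 258053 = (1351/536 - 194890) - 258053 = -104459689/536 - 258053 = -242776097/536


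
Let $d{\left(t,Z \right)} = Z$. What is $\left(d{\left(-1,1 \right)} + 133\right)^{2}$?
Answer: $17956$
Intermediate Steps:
$\left(d{\left(-1,1 \right)} + 133\right)^{2} = \left(1 + 133\right)^{2} = 134^{2} = 17956$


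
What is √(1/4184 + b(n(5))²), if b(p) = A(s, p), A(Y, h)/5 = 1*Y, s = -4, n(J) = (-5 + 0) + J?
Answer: √1750586646/2092 ≈ 20.000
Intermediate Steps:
n(J) = -5 + J
A(Y, h) = 5*Y (A(Y, h) = 5*(1*Y) = 5*Y)
b(p) = -20 (b(p) = 5*(-4) = -20)
√(1/4184 + b(n(5))²) = √(1/4184 + (-20)²) = √(1/4184 + 400) = √(1673601/4184) = √1750586646/2092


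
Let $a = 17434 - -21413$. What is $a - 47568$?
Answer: $-8721$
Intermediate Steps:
$a = 38847$ ($a = 17434 + 21413 = 38847$)
$a - 47568 = 38847 - 47568 = -8721$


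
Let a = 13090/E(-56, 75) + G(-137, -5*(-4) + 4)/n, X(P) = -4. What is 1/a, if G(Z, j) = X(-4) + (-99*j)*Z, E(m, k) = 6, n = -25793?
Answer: 77379/167838661 ≈ 0.00046103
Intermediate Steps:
G(Z, j) = -4 - 99*Z*j (G(Z, j) = -4 + (-99*j)*Z = -4 - 99*Z*j)
a = 167838661/77379 (a = 13090/6 + (-4 - 99*(-137)*(-5*(-4) + 4))/(-25793) = 13090*(⅙) + (-4 - 99*(-137)*(20 + 4))*(-1/25793) = 6545/3 + (-4 - 99*(-137)*24)*(-1/25793) = 6545/3 + (-4 + 325512)*(-1/25793) = 6545/3 + 325508*(-1/25793) = 6545/3 - 325508/25793 = 167838661/77379 ≈ 2169.0)
1/a = 1/(167838661/77379) = 77379/167838661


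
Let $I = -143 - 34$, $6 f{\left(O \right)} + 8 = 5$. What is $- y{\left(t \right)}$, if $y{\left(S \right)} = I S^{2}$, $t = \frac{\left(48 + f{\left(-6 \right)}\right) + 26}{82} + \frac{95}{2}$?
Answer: $\frac{11150286513}{26896} \approx 4.1457 \cdot 10^{5}$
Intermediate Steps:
$f{\left(O \right)} = - \frac{1}{2}$ ($f{\left(O \right)} = - \frac{4}{3} + \frac{1}{6} \cdot 5 = - \frac{4}{3} + \frac{5}{6} = - \frac{1}{2}$)
$I = -177$
$t = \frac{7937}{164}$ ($t = \frac{\left(48 - \frac{1}{2}\right) + 26}{82} + \frac{95}{2} = \left(\frac{95}{2} + 26\right) \frac{1}{82} + 95 \cdot \frac{1}{2} = \frac{147}{2} \cdot \frac{1}{82} + \frac{95}{2} = \frac{147}{164} + \frac{95}{2} = \frac{7937}{164} \approx 48.396$)
$y{\left(S \right)} = - 177 S^{2}$
$- y{\left(t \right)} = - \left(-177\right) \left(\frac{7937}{164}\right)^{2} = - \frac{\left(-177\right) 62995969}{26896} = \left(-1\right) \left(- \frac{11150286513}{26896}\right) = \frac{11150286513}{26896}$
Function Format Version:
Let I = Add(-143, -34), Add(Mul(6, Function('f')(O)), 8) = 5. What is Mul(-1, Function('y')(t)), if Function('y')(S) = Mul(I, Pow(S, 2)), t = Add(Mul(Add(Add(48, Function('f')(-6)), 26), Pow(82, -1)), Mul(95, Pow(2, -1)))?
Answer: Rational(11150286513, 26896) ≈ 4.1457e+5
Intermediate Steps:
Function('f')(O) = Rational(-1, 2) (Function('f')(O) = Add(Rational(-4, 3), Mul(Rational(1, 6), 5)) = Add(Rational(-4, 3), Rational(5, 6)) = Rational(-1, 2))
I = -177
t = Rational(7937, 164) (t = Add(Mul(Add(Add(48, Rational(-1, 2)), 26), Pow(82, -1)), Mul(95, Pow(2, -1))) = Add(Mul(Add(Rational(95, 2), 26), Rational(1, 82)), Mul(95, Rational(1, 2))) = Add(Mul(Rational(147, 2), Rational(1, 82)), Rational(95, 2)) = Add(Rational(147, 164), Rational(95, 2)) = Rational(7937, 164) ≈ 48.396)
Function('y')(S) = Mul(-177, Pow(S, 2))
Mul(-1, Function('y')(t)) = Mul(-1, Mul(-177, Pow(Rational(7937, 164), 2))) = Mul(-1, Mul(-177, Rational(62995969, 26896))) = Mul(-1, Rational(-11150286513, 26896)) = Rational(11150286513, 26896)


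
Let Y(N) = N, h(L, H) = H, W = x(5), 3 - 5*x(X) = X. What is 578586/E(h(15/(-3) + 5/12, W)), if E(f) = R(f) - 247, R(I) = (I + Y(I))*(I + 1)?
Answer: -14464650/6187 ≈ -2337.9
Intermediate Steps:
x(X) = 3/5 - X/5
W = -2/5 (W = 3/5 - 1/5*5 = 3/5 - 1 = -2/5 ≈ -0.40000)
R(I) = 2*I*(1 + I) (R(I) = (I + I)*(I + 1) = (2*I)*(1 + I) = 2*I*(1 + I))
E(f) = -247 + 2*f*(1 + f) (E(f) = 2*f*(1 + f) - 247 = -247 + 2*f*(1 + f))
578586/E(h(15/(-3) + 5/12, W)) = 578586/(-247 + 2*(-2/5) + 2*(-2/5)**2) = 578586/(-247 - 4/5 + 2*(4/25)) = 578586/(-247 - 4/5 + 8/25) = 578586/(-6187/25) = 578586*(-25/6187) = -14464650/6187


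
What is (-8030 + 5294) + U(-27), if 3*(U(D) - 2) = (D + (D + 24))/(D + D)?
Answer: -73813/27 ≈ -2733.8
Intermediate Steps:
U(D) = 2 + (24 + 2*D)/(6*D) (U(D) = 2 + ((D + (D + 24))/(D + D))/3 = 2 + ((D + (24 + D))/((2*D)))/3 = 2 + ((24 + 2*D)*(1/(2*D)))/3 = 2 + ((24 + 2*D)/(2*D))/3 = 2 + (24 + 2*D)/(6*D))
(-8030 + 5294) + U(-27) = (-8030 + 5294) + (7/3 + 4/(-27)) = -2736 + (7/3 + 4*(-1/27)) = -2736 + (7/3 - 4/27) = -2736 + 59/27 = -73813/27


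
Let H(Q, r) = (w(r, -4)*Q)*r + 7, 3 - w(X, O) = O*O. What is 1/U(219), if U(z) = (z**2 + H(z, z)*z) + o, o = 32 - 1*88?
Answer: -1/136495529 ≈ -7.3262e-9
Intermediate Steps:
w(X, O) = 3 - O**2 (w(X, O) = 3 - O*O = 3 - O**2)
H(Q, r) = 7 - 13*Q*r (H(Q, r) = ((3 - 1*(-4)**2)*Q)*r + 7 = ((3 - 1*16)*Q)*r + 7 = ((3 - 16)*Q)*r + 7 = (-13*Q)*r + 7 = -13*Q*r + 7 = 7 - 13*Q*r)
o = -56 (o = 32 - 88 = -56)
U(z) = -56 + z**2 + z*(7 - 13*z**2) (U(z) = (z**2 + (7 - 13*z*z)*z) - 56 = (z**2 + (7 - 13*z**2)*z) - 56 = (z**2 + z*(7 - 13*z**2)) - 56 = -56 + z**2 + z*(7 - 13*z**2))
1/U(219) = 1/(-56 + 219**2 + 219*(7 - 13*219**2)) = 1/(-56 + 47961 + 219*(7 - 13*47961)) = 1/(-56 + 47961 + 219*(7 - 623493)) = 1/(-56 + 47961 + 219*(-623486)) = 1/(-56 + 47961 - 136543434) = 1/(-136495529) = -1/136495529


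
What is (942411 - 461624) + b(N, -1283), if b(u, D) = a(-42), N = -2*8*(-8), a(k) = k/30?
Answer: 2403928/5 ≈ 4.8079e+5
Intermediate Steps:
a(k) = k/30 (a(k) = k*(1/30) = k/30)
N = 128 (N = -16*(-8) = 128)
b(u, D) = -7/5 (b(u, D) = (1/30)*(-42) = -7/5)
(942411 - 461624) + b(N, -1283) = (942411 - 461624) - 7/5 = 480787 - 7/5 = 2403928/5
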